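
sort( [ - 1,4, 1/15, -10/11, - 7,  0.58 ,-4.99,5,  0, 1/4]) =[ - 7,- 4.99,-1,-10/11,0, 1/15, 1/4 , 0.58,4,5 ] 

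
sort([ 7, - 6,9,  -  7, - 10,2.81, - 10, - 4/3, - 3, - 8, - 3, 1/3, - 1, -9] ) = [  -  10, - 10 , - 9, - 8,-7, - 6,  -  3, - 3, - 4/3, - 1 , 1/3, 2.81,7, 9 ] 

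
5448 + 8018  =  13466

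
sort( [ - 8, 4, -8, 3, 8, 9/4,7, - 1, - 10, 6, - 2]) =[ - 10  , - 8, - 8,-2, - 1, 9/4,3, 4, 6,7, 8]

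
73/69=1 + 4/69 = 1.06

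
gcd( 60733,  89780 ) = 1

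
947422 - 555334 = 392088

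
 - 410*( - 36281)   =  14875210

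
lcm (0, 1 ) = 0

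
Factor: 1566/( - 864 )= - 2^( - 4 )*29^1 = - 29/16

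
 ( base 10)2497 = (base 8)4701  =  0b100111000001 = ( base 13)11A1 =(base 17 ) 8af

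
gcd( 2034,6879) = 3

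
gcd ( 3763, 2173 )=53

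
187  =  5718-5531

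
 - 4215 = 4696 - 8911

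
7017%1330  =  367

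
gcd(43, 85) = 1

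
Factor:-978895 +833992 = -3^1*11^1 * 4391^1 = - 144903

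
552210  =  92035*6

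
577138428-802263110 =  - 225124682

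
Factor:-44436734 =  - 2^1*163^1*136309^1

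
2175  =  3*725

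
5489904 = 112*49017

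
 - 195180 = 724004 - 919184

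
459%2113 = 459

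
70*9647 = 675290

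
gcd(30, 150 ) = 30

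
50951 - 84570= - 33619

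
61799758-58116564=3683194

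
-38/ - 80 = 19/40 =0.47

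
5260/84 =1315/21 = 62.62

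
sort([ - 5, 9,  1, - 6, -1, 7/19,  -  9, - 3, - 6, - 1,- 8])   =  [ - 9,  -  8, - 6, - 6, - 5, - 3, - 1, - 1,7/19  ,  1, 9] 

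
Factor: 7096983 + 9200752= 5^1 * 3259547^1 = 16297735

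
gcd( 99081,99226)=1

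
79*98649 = 7793271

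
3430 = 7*490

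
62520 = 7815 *8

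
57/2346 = 19/782  =  0.02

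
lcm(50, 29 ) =1450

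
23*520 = 11960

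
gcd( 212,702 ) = 2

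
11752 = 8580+3172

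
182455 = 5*36491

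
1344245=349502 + 994743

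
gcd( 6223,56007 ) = 6223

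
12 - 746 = - 734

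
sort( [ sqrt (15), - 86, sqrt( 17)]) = [ - 86 , sqrt (15)  ,  sqrt( 17) ] 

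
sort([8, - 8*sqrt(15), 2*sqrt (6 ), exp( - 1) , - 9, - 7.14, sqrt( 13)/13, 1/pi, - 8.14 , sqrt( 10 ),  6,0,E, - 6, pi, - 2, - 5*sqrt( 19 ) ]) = [-8*sqrt (15 ),-5*sqrt(19), - 9, - 8.14, - 7.14,-6, - 2,0, sqrt( 13 )/13, 1/pi,exp(  -  1), E,pi, sqrt( 10 ), 2*sqrt(6 ), 6, 8] 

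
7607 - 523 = 7084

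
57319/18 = 57319/18 = 3184.39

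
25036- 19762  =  5274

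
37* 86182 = 3188734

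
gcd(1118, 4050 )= 2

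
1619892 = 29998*54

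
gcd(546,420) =42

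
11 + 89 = 100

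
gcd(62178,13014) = 1446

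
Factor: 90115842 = 2^1 *3^1*15019307^1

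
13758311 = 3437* 4003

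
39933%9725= 1033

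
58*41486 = 2406188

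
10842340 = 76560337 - 65717997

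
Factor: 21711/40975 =3^1 *5^( - 2 )*11^( - 1)*149^( - 1 )*7237^1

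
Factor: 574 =2^1*7^1 * 41^1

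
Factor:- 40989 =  - 3^1 * 13^1 * 1051^1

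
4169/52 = 4169/52 = 80.17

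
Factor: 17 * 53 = 901  =  17^1*53^1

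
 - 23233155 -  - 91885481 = 68652326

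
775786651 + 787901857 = 1563688508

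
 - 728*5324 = -3875872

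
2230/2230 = 1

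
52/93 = 52/93 = 0.56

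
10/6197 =10/6197 = 0.00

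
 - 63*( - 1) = 63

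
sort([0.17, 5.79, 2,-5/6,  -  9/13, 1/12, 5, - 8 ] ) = [-8,- 5/6, - 9/13 , 1/12 , 0.17,  2, 5,  5.79 ]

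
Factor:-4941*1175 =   -  3^4 *5^2*47^1*61^1 = - 5805675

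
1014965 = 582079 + 432886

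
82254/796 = 103 + 133/398 = 103.33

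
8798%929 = 437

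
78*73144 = 5705232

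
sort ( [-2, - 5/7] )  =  [-2,-5/7]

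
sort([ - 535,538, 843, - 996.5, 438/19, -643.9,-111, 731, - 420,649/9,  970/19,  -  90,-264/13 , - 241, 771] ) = [ - 996.5, - 643.9,  -  535,-420, - 241,-111, - 90,  -  264/13,438/19,970/19, 649/9,538,731,771, 843] 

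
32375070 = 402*80535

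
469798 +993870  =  1463668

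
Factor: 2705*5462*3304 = 2^4 * 5^1  *7^1*59^1*541^1*2731^1 =48815641840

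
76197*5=380985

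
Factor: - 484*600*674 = - 195729600 = - 2^6*3^1* 5^2*11^2*337^1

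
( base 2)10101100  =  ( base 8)254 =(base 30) 5M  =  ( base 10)172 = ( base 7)334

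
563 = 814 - 251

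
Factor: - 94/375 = -2^1*3^ ( - 1 )*5^ ( - 3) * 47^1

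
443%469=443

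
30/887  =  30/887= 0.03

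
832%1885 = 832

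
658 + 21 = 679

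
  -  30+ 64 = 34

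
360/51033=120/17011 = 0.01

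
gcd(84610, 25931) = 1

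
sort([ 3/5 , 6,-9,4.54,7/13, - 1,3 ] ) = [ - 9, - 1,7/13, 3/5,3,4.54,6 ] 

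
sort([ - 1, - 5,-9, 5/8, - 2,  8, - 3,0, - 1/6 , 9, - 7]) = [ - 9 , - 7,  -  5,  -  3, - 2  ,  -  1, - 1/6, 0, 5/8, 8, 9 ]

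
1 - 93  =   - 92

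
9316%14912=9316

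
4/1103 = 4/1103=0.00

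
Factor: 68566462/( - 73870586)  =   - 113^( - 1)*311^(-1) * 1051^(-1)*34283231^1= - 34283231/36935293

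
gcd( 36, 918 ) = 18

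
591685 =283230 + 308455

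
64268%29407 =5454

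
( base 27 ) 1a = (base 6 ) 101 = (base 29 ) 18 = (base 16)25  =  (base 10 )37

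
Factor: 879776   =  2^5*19^1*1447^1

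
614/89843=614/89843 = 0.01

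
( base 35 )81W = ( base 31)A89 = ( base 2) 10011010001011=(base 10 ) 9867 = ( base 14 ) 384b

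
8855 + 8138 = 16993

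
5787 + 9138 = 14925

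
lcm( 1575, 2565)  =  89775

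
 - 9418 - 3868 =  - 13286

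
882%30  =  12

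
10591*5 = 52955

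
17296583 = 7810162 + 9486421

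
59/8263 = 59/8263 = 0.01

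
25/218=25/218= 0.11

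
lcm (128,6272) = 6272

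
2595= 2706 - 111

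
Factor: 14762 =2^1*11^2 * 61^1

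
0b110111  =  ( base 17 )34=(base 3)2001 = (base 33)1M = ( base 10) 55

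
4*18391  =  73564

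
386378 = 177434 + 208944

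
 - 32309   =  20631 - 52940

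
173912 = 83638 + 90274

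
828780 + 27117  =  855897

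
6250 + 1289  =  7539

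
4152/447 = 9 + 43/149= 9.29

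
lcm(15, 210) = 210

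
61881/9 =6875 + 2/3 =6875.67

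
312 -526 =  - 214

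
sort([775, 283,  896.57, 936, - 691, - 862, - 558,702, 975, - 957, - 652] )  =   [ - 957, - 862, - 691, - 652,  -  558,  283, 702,775, 896.57,936 , 975 ]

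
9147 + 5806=14953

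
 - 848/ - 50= 16+24/25 = 16.96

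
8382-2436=5946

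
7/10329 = 7/10329 = 0.00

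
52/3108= 13/777  =  0.02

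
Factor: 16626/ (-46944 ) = - 2^( - 4 )*3^ (-1)*17^1 = - 17/48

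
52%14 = 10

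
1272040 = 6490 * 196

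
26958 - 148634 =-121676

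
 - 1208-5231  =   - 6439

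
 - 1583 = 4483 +-6066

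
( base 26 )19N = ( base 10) 933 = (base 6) 4153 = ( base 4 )32211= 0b1110100101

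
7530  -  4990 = 2540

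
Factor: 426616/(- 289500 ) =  - 2^1 * 3^( - 1)*5^( - 3) * 193^( - 1 )*53327^1 = - 106654/72375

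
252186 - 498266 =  -246080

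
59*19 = 1121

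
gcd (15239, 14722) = 1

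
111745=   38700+73045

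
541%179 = 4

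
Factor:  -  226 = -2^1*113^1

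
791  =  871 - 80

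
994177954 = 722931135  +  271246819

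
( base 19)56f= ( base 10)1934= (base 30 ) 24E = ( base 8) 3616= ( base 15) 88E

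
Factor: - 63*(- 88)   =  5544=2^3*3^2*7^1*11^1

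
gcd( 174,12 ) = 6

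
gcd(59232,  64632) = 24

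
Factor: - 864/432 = -2  =  - 2^1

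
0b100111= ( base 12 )33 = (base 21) 1i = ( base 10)39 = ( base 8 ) 47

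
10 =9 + 1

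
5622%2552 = 518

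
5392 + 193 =5585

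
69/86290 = 69/86290 = 0.00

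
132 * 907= 119724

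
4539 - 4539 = 0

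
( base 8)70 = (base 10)56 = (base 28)20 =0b111000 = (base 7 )110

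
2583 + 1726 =4309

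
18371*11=202081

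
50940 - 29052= 21888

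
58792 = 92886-34094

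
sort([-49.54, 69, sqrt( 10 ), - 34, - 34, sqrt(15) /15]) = [ - 49.54, - 34, - 34, sqrt( 15 )/15, sqrt(10 ),69]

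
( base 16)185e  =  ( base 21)e31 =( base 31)6F7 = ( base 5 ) 144423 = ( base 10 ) 6238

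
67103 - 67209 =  - 106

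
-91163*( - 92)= 8386996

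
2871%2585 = 286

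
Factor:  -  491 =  - 491^1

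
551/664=551/664  =  0.83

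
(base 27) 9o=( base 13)177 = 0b100001011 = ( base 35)7m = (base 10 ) 267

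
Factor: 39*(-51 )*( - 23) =3^2*13^1*17^1*23^1 = 45747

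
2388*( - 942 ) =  - 2249496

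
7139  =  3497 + 3642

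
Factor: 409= 409^1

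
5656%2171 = 1314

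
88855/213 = 88855/213= 417.16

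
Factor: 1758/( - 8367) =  -586/2789 = - 2^1*293^1*2789^( - 1)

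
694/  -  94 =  - 347/47 = - 7.38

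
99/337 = 99/337 = 0.29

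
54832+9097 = 63929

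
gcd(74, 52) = 2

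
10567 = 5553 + 5014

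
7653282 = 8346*917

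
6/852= 1/142 = 0.01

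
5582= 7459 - 1877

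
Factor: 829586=2^1*414793^1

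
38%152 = 38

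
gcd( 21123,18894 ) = 3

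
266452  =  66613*4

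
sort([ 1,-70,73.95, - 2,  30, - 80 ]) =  [-80, - 70, - 2,1,  30, 73.95] 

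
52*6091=316732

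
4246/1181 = 4246/1181 =3.60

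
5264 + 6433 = 11697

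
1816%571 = 103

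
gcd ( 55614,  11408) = 1426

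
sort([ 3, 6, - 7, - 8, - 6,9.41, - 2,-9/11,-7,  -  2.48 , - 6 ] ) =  [ - 8, - 7, - 7, - 6, - 6 ,-2.48, - 2, - 9/11,3,6, 9.41 ] 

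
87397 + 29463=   116860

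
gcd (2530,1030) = 10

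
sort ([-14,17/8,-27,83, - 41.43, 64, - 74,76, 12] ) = [ - 74  , - 41.43,-27, - 14,17/8, 12,64, 76 , 83]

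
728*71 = 51688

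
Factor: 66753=3^2*7417^1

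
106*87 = 9222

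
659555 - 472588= 186967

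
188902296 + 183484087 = 372386383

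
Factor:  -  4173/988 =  - 321/76 = - 2^(  -  2 )*3^1*19^( - 1)*107^1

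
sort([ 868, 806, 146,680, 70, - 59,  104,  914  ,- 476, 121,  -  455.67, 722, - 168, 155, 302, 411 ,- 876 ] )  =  [ - 876, - 476,-455.67, - 168, - 59, 70  ,  104,  121, 146,155, 302,411,680 , 722,806, 868, 914 ] 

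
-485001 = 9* ( - 53889 ) 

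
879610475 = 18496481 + 861113994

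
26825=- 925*( - 29)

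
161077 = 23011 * 7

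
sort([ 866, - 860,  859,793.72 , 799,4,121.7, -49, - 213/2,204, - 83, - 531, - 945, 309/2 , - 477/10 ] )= [ - 945,-860, - 531, - 213/2, - 83, - 49, - 477/10, 4,121.7,  309/2 , 204, 793.72,799, 859,  866 ]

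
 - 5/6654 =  - 5/6654 = - 0.00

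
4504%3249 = 1255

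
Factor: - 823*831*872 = -2^3*3^1* 109^1*277^1*823^1 = - 596372136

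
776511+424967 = 1201478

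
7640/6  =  3820/3 = 1273.33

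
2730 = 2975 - 245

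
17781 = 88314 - 70533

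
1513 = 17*89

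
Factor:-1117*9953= - 11117501 = -  37^1*269^1*1117^1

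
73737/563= 130+ 547/563 = 130.97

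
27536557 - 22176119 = 5360438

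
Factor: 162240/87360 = 7^( - 1 ) * 13^1= 13/7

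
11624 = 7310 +4314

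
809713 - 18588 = 791125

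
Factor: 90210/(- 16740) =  - 2^( - 1) * 3^(-2)*97^1 = - 97/18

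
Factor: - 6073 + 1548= - 5^2*181^1= -4525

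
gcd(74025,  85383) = 9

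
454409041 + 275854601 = 730263642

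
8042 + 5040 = 13082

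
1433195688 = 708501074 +724694614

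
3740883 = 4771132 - 1030249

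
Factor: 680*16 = 2^7 * 5^1 * 17^1 = 10880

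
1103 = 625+478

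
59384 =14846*4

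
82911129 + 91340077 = 174251206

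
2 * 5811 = 11622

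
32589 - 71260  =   - 38671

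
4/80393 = 4/80393 = 0.00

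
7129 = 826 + 6303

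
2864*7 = 20048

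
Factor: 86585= 5^1*17317^1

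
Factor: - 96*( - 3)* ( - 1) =-2^5*3^2 = -  288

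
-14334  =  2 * ( - 7167)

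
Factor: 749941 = 749941^1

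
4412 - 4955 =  - 543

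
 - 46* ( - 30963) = 1424298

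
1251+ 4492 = 5743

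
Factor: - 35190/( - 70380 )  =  2^( - 1 ) =1/2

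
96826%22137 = 8278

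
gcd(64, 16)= 16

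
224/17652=56/4413  =  0.01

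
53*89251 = 4730303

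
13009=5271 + 7738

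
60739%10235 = 9564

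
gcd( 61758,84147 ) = 3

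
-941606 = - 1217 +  - 940389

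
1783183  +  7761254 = 9544437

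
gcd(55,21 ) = 1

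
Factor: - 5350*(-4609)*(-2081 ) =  - 51313610150  =  -2^1*5^2*11^1 * 107^1*419^1 * 2081^1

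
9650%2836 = 1142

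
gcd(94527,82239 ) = 3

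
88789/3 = 88789/3 = 29596.33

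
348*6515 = 2267220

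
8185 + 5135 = 13320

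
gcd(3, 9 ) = 3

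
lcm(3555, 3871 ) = 174195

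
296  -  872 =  - 576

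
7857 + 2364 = 10221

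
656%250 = 156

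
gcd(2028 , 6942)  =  78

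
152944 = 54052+98892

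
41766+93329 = 135095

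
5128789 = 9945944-4817155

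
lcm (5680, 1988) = 39760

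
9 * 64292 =578628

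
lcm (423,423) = 423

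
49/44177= 7/6311 = 0.00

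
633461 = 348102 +285359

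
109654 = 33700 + 75954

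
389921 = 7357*53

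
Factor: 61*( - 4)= - 244 =- 2^2*61^1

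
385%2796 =385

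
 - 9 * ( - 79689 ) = 717201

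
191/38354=191/38354 = 0.00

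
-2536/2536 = -1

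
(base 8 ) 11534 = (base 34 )49Q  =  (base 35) 41L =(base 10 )4956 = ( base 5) 124311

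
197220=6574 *30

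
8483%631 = 280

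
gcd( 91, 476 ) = 7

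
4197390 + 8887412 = 13084802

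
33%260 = 33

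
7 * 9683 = 67781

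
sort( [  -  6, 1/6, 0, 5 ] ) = [ - 6, 0,  1/6 , 5 ] 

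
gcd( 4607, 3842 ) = 17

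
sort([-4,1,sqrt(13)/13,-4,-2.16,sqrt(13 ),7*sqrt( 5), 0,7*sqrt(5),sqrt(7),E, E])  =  [-4,-4,-2.16, 0,sqrt( 13)/13 , 1,sqrt ( 7 ),  E, E,sqrt( 13),7*sqrt(5),7*sqrt(5) ]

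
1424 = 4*356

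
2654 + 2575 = 5229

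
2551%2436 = 115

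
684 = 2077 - 1393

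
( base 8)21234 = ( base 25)E4A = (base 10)8860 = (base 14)332c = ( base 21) K1J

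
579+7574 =8153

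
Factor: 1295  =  5^1*7^1*37^1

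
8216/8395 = 8216/8395 = 0.98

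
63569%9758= 5021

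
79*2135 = 168665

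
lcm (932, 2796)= 2796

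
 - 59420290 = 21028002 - 80448292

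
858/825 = 1 + 1/25 = 1.04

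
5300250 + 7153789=12454039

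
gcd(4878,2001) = 3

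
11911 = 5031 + 6880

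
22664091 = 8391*2701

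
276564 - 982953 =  - 706389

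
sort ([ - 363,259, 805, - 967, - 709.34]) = [ - 967, - 709.34, - 363,259,805] 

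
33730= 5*6746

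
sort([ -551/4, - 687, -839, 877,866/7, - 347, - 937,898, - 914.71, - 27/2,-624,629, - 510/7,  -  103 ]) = [ - 937, - 914.71, - 839 , -687 ,-624 , - 347, - 551/4, - 103,  -  510/7, - 27/2 , 866/7, 629,877 , 898] 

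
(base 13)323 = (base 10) 536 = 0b1000011000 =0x218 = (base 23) 107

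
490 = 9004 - 8514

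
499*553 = 275947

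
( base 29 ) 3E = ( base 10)101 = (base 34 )2X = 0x65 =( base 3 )10202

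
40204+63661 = 103865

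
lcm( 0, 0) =0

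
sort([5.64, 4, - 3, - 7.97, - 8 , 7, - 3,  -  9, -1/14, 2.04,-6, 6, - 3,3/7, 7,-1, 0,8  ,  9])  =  [ - 9,-8, - 7.97, - 6, - 3, - 3,-3,-1, -1/14, 0, 3/7,2.04, 4 , 5.64,6,7, 7, 8,9]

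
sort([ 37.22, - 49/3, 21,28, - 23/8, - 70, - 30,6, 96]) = [  -  70, - 30, - 49/3,- 23/8,6,21,28,37.22,  96]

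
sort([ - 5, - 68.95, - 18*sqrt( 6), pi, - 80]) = [-80, - 68.95, - 18*sqrt( 6), - 5, pi] 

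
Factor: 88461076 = 2^2 * 11^1*2010479^1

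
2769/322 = 8 + 193/322 = 8.60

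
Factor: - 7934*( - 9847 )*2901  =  226643810298 = 2^1*3^1*43^1*229^1*967^1*3967^1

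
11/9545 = 11/9545 = 0.00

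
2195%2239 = 2195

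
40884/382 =107 + 5/191 =107.03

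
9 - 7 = 2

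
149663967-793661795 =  - 643997828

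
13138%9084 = 4054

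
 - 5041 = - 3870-1171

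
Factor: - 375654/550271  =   -2^1 * 3^1  *43^( - 1 )*67^( - 1 ) * 137^1 * 191^( -1)*457^1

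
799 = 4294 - 3495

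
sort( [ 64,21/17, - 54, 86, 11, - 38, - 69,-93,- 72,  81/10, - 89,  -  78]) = [-93, - 89,- 78,-72, - 69,-54, - 38, 21/17 , 81/10,11  ,  64, 86]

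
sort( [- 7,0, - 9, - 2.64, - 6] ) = [ - 9,-7 , - 6, - 2.64,0] 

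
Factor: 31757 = 11^1*2887^1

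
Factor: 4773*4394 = 2^1*3^1*13^3*37^1*43^1  =  20972562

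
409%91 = 45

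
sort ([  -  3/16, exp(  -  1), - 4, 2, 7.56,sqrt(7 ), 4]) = [ - 4, - 3/16, exp( - 1 ),2, sqrt( 7), 4, 7.56] 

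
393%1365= 393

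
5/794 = 5/794 =0.01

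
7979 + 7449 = 15428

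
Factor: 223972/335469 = 2^2*3^( - 1)*7^1*19^1*67^( - 1)*421^1*1669^(  -  1) 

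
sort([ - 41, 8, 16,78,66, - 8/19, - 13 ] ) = [ - 41, - 13, - 8/19,8,16,66,  78] 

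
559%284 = 275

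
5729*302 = 1730158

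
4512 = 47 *96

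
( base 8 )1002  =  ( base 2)1000000010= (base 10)514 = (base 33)FJ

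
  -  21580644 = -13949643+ - 7631001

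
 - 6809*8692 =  - 59183828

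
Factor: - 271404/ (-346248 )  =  359/458 =2^(-1) * 229^ (-1 )*359^1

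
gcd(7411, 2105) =1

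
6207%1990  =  237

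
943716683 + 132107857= 1075824540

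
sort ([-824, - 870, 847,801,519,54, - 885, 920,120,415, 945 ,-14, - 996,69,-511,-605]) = [-996, - 885, - 870, - 824, - 605,-511, - 14,54,69,120,415,519 , 801, 847, 920 , 945]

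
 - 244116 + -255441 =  - 499557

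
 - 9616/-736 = 601/46 = 13.07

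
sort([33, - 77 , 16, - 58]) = [- 77, - 58,16, 33]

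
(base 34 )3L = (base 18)6F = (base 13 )96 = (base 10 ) 123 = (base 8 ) 173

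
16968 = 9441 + 7527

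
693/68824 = 99/9832 = 0.01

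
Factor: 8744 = 2^3 *1093^1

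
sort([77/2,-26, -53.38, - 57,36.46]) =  [ - 57,-53.38,- 26,36.46,  77/2 ]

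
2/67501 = 2/67501 = 0.00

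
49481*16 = 791696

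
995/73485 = 199/14697 = 0.01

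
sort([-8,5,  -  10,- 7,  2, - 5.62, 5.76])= [  -  10,-8, - 7,- 5.62,2  ,  5, 5.76 ]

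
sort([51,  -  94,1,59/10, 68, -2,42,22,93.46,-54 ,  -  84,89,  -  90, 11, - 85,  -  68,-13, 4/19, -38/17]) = [ - 94, - 90, - 85, - 84, - 68,- 54,- 13,  -  38/17 , - 2,  4/19,1, 59/10, 11,22, 42,51,  68 , 89,93.46]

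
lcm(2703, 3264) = 172992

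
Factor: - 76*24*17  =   - 31008=-  2^5*3^1*17^1*19^1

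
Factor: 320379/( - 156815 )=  - 3^1*5^(-1 )*79^( -1)*269^1=- 807/395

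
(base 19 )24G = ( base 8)1456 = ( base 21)1hg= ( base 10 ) 814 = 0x32e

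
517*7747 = 4005199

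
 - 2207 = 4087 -6294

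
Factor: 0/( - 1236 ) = 0 =0^1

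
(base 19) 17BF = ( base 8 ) 22612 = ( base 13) 44B3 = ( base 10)9610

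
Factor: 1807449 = 3^1*7^1*86069^1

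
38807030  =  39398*985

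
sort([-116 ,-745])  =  [  -  745, - 116 ]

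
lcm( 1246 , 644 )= 57316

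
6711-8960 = -2249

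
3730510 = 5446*685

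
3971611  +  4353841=8325452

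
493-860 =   -  367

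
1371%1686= 1371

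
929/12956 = 929/12956 = 0.07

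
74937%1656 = 417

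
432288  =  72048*6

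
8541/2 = 8541/2 = 4270.50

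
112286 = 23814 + 88472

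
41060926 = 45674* 899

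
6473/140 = 46 + 33/140 = 46.24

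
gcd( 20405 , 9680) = 55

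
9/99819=1/11091 = 0.00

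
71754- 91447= -19693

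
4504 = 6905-2401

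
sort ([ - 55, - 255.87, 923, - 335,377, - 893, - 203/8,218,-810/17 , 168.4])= [-893,  -  335, - 255.87, - 55, - 810/17,- 203/8 , 168.4 , 218,  377,923]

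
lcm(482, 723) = 1446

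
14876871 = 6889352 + 7987519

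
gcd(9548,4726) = 2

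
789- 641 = 148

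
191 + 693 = 884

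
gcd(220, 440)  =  220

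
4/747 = 4/747  =  0.01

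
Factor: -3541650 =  - 2^1*3^1*5^2*7^1*3373^1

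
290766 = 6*48461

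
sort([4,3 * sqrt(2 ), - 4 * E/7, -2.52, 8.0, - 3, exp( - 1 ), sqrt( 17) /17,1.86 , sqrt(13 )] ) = [ - 3, - 2.52, - 4*  E/7, sqrt(17) /17, exp( - 1),1.86,sqrt(13 ),4,3 * sqrt( 2) , 8.0]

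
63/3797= 63/3797= 0.02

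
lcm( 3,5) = 15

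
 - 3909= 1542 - 5451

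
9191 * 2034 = 18694494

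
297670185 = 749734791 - 452064606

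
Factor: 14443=11^1*13^1*101^1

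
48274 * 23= 1110302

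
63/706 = 63/706 = 0.09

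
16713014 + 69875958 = 86588972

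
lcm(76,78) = 2964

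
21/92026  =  21/92026=0.00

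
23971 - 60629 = -36658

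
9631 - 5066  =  4565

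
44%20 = 4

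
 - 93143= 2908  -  96051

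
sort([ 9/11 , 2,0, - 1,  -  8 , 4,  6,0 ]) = [ -8 ,  -  1, 0, 0 , 9/11,2,4,6]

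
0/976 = 0 = 0.00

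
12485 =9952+2533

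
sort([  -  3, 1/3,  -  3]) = [ - 3, - 3 , 1/3]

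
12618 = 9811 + 2807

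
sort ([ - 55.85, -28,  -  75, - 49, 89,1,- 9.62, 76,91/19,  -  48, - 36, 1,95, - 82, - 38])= [ - 82, - 75, - 55.85 , - 49, - 48, - 38, - 36, - 28, - 9.62,1,1, 91/19 , 76, 89,95]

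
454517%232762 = 221755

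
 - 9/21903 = - 3/7301 = - 0.00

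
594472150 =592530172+1941978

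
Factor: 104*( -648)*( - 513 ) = 34572096=   2^6 * 3^7*13^1*19^1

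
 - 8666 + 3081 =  - 5585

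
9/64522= 9/64522 = 0.00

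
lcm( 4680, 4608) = 299520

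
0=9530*0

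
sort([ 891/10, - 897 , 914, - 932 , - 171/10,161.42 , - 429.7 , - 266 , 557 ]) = [ - 932, - 897 , - 429.7, - 266,-171/10,891/10,  161.42, 557 , 914]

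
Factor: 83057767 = 13^1*17^1*263^1*1429^1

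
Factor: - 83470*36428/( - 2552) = 380080645/319= 5^1* 7^1 * 11^( - 1 )*17^1*29^(- 1 )*491^1*1301^1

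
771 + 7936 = 8707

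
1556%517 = 5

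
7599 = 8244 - 645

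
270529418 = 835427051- 564897633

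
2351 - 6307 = -3956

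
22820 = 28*815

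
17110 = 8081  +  9029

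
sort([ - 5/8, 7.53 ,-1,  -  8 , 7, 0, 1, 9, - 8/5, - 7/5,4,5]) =[ - 8, - 8/5, - 7/5 , - 1, - 5/8,  0,1 , 4, 5, 7, 7.53, 9 ]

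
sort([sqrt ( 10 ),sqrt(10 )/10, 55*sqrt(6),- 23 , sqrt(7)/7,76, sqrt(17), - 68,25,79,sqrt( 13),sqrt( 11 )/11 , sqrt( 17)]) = [-68,-23,sqrt (11)/11 , sqrt(10)/10,sqrt ( 7 ) /7, sqrt(10 ) , sqrt(  13),sqrt(17), sqrt( 17 ), 25,76,79,  55*sqrt(6 )]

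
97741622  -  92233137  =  5508485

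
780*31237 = 24364860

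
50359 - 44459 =5900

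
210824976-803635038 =-592810062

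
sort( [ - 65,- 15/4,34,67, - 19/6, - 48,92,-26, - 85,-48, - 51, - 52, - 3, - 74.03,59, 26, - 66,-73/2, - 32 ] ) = [ - 85, - 74.03, - 66, - 65, - 52, -51 ,-48,-48, - 73/2, - 32, - 26, - 15/4,- 19/6, - 3,26 , 34, 59,67,92]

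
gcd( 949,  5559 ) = 1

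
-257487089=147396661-404883750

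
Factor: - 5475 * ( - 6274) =2^1*3^1*5^2*73^1* 3137^1 = 34350150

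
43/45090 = 43/45090=0.00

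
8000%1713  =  1148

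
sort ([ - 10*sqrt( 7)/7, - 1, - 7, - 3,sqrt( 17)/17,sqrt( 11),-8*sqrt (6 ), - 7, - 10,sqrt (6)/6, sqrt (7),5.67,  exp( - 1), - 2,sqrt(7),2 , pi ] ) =[ - 8* sqrt( 6 ), - 10,-7,-7, - 10*sqrt(7 )/7, - 3,- 2, - 1,sqrt (17)/17, exp( - 1 ),sqrt (6)/6, 2, sqrt(7 ),sqrt(7),pi, sqrt( 11 ),5.67] 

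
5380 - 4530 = 850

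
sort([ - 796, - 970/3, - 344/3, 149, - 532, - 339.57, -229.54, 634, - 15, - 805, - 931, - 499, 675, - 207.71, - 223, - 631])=[ - 931, - 805 , - 796, - 631,-532, - 499,-339.57, - 970/3, - 229.54, - 223, - 207.71, -344/3,-15,149,634,675 ] 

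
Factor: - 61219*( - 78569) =29^1 *2111^1*78569^1 = 4809915611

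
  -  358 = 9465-9823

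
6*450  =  2700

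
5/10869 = 5/10869 = 0.00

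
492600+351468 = 844068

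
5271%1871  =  1529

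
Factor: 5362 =2^1*7^1*383^1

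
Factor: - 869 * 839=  - 729091 =- 11^1 * 79^1*839^1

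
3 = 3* 1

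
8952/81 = 110  +  14/27 = 110.52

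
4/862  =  2/431= 0.00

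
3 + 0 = 3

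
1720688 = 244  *7052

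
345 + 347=692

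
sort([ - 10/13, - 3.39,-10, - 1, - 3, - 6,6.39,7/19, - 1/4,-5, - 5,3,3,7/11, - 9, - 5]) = [  -  10, - 9, - 6, - 5,-5, - 5, - 3.39, - 3, - 1,-10/13,-1/4,7/19 , 7/11 , 3,  3 , 6.39] 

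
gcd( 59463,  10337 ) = 1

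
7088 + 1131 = 8219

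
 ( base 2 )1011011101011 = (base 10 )5867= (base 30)6FH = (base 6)43055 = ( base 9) 8038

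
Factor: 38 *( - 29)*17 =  - 18734= -2^1*17^1*19^1*29^1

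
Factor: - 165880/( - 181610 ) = 116/127 = 2^2*29^1*127^( - 1)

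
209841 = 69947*3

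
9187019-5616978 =3570041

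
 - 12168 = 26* ( - 468)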